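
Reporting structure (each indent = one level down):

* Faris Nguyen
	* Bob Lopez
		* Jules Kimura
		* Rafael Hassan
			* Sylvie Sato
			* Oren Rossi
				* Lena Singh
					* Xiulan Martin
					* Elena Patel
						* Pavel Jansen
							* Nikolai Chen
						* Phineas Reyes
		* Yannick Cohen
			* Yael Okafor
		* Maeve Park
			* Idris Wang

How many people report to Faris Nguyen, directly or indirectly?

Faris Nguyen directly manages Bob Lopez. Under Bob Lopez: Maeve Park, Idris Wang, Yannick Cohen, Yael Okafor, Rafael Hassan, Oren Rossi, Lena Singh, Elena Patel, Phineas Reyes, Pavel Jansen, Nikolai Chen, Xiulan Martin, Sylvie Sato, Jules Kimura (14). That's 15 in total.

15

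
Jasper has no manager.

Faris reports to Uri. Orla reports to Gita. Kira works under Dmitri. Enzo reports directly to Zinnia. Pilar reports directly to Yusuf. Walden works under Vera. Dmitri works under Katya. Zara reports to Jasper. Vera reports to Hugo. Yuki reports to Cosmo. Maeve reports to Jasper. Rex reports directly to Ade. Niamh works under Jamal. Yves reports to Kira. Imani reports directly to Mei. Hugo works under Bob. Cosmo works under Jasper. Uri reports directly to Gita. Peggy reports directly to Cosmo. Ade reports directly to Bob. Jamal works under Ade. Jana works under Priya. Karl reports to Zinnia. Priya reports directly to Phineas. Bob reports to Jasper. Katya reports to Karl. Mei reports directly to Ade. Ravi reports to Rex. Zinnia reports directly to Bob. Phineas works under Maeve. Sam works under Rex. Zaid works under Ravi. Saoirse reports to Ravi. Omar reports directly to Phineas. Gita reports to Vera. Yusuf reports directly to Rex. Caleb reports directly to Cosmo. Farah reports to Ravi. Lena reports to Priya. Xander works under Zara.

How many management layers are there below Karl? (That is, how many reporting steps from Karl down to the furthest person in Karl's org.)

4

The longest chain under Karl runs Karl → Katya → Dmitri → Kira → Yves, which is 4 levels below Karl.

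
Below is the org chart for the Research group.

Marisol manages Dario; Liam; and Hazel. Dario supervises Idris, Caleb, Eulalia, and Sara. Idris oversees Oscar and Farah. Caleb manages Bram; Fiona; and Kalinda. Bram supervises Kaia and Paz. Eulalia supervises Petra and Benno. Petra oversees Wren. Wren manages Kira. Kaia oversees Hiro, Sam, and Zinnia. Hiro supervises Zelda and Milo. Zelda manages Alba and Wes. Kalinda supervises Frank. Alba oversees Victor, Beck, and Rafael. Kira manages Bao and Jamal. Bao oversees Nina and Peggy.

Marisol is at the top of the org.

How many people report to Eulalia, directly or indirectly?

8

Eulalia directly manages Petra, Benno. Under Petra: Wren, Kira, Jamal, Bao, Peggy, Nina (6). Benno has no reports. So Eulalia's organization is 2 direct reports plus everyone under them: 7 + 1 = 8.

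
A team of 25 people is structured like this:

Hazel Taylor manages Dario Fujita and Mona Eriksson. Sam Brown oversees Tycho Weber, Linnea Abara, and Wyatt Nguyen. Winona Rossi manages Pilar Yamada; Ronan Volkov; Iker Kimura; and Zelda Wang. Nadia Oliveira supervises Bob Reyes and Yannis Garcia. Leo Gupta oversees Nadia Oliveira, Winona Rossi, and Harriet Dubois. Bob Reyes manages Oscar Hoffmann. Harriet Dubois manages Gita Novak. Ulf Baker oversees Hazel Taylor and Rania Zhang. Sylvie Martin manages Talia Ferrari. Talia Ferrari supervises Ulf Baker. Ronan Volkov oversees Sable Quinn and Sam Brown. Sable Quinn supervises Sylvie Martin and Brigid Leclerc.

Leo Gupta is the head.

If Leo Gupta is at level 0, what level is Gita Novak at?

Chain from Gita Novak up to Leo Gupta: Gita Novak → Harriet Dubois → Leo Gupta. That is 2 steps up, so Gita Novak is 2 levels below Leo Gupta.

2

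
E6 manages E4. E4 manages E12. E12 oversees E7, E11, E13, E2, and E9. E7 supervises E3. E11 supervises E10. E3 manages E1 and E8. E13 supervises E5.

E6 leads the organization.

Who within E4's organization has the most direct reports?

Direct-report counts within E4's organization: E4 has 1; E12 has 5; E13 has 1; E11 has 1; E7 has 1; E3 has 2. The largest is 5, held by E12.

E12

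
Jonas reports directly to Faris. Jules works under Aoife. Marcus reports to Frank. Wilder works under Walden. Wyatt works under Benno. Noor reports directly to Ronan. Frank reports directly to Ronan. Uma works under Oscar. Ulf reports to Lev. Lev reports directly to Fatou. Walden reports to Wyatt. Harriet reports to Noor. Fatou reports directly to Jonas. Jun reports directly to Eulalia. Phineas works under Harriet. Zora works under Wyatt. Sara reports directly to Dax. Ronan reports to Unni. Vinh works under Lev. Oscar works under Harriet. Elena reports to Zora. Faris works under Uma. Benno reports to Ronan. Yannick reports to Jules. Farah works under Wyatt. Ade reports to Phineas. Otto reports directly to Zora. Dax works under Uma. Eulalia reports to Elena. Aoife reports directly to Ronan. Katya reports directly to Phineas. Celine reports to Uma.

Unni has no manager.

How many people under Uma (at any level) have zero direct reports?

The people in Uma's organization with no one reporting to them are Celine, Sara, Ulf, Vinh. That is 4.

4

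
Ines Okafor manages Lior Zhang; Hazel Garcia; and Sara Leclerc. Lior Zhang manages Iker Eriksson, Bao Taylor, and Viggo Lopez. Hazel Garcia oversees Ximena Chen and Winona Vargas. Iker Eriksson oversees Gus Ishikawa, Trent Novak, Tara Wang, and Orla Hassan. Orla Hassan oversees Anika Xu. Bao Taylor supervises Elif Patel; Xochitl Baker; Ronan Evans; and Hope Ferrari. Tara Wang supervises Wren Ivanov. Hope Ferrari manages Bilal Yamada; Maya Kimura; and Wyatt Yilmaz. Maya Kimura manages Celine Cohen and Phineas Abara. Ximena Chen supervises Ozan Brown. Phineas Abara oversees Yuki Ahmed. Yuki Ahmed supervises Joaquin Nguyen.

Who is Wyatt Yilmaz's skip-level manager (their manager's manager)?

Bao Taylor

Wyatt Yilmaz reports to Hope Ferrari, and Hope Ferrari reports to Bao Taylor. So Wyatt Yilmaz's skip-level manager is Bao Taylor.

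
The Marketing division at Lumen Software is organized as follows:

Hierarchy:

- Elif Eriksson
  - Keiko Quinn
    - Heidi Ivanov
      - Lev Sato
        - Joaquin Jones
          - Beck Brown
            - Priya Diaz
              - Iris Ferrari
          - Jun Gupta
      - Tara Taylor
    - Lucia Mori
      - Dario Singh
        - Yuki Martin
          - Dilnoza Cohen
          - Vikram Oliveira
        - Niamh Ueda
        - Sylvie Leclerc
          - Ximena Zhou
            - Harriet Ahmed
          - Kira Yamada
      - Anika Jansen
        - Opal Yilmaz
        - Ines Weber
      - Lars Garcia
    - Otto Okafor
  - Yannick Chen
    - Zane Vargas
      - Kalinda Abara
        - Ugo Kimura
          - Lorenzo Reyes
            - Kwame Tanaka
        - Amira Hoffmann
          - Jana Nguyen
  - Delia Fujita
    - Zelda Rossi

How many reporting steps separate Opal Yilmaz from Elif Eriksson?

4

Chain from Opal Yilmaz up to Elif Eriksson: Opal Yilmaz → Anika Jansen → Lucia Mori → Keiko Quinn → Elif Eriksson. That is 4 steps up, so Opal Yilmaz is 4 levels below Elif Eriksson.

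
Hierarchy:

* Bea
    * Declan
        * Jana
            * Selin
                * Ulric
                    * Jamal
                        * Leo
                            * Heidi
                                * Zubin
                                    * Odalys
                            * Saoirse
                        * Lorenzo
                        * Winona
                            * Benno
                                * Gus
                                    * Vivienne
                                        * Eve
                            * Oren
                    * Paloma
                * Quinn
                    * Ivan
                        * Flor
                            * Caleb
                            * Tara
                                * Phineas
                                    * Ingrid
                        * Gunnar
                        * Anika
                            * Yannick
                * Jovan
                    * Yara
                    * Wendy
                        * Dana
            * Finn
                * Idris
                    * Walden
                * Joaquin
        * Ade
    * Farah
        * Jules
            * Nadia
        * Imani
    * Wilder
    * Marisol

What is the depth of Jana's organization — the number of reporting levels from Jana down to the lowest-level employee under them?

8

The longest chain under Jana runs Jana → Selin → Ulric → Jamal → Winona → Benno → Gus → Vivienne → Eve, which is 8 levels below Jana.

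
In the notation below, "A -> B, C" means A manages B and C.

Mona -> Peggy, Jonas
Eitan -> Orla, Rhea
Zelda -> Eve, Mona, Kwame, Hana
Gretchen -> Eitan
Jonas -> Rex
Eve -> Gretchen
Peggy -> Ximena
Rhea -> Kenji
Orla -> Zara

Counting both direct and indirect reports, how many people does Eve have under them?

Eve directly manages Gretchen. Under Gretchen: Eitan, Rhea, Kenji, Orla, Zara (5). That's 6 in total.

6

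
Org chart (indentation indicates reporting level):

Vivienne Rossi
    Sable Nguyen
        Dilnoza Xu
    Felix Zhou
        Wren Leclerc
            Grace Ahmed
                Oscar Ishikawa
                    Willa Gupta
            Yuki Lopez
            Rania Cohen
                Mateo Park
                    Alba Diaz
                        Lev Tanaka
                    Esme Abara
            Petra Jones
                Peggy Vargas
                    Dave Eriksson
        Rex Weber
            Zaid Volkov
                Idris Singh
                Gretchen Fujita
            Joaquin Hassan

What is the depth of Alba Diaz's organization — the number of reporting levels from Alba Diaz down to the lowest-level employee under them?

1

The longest chain under Alba Diaz runs Alba Diaz → Lev Tanaka, which is 1 level below Alba Diaz.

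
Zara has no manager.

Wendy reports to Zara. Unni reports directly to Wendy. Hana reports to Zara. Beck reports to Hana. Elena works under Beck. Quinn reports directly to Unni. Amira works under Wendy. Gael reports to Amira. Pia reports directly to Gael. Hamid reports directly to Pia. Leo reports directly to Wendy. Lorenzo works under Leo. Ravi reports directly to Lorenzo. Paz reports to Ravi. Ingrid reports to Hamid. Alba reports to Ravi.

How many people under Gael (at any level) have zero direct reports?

The only person in Gael's organization with no one reporting to them is Ingrid. That is 1.

1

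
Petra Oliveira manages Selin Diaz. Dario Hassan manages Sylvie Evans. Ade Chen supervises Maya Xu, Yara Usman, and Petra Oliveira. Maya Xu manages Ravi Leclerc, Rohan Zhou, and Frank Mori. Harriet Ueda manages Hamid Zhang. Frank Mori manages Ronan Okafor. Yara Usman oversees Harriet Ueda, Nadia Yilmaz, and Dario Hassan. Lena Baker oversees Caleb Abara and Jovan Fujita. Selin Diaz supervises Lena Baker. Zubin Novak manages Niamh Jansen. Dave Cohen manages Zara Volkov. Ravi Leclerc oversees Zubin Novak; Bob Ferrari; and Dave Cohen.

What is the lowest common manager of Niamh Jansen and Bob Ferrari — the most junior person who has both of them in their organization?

Niamh Jansen's chain of managers is Zubin Novak, Ravi Leclerc, Maya Xu, Ade Chen. Bob Ferrari's chain of managers is Ravi Leclerc, Maya Xu, Ade Chen. The first manager that appears in both chains is Ravi Leclerc.

Ravi Leclerc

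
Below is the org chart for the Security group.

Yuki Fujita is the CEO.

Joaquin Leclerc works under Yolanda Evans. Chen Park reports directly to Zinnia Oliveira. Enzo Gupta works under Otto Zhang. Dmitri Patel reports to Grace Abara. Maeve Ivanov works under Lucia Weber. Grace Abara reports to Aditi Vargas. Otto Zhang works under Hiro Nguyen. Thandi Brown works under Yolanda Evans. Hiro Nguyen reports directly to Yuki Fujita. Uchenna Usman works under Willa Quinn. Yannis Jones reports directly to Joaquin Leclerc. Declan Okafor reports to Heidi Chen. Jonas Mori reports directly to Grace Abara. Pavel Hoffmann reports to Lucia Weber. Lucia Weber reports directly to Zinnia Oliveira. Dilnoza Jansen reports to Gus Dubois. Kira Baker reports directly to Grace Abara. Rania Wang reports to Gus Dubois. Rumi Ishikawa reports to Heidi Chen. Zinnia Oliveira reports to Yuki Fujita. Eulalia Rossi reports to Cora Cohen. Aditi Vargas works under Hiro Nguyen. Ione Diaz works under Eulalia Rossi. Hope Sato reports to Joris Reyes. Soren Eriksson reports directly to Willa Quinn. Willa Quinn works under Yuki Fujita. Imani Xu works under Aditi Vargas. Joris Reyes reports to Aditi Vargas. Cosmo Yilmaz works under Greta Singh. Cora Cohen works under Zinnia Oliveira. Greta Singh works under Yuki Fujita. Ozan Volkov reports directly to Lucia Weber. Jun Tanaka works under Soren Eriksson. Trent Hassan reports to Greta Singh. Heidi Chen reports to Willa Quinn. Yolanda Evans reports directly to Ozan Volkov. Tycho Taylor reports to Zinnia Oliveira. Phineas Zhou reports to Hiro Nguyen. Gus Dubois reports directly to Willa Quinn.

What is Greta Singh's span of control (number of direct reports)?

2

Greta Singh directly manages Cosmo Yilmaz, Trent Hassan. That is 2 direct reports.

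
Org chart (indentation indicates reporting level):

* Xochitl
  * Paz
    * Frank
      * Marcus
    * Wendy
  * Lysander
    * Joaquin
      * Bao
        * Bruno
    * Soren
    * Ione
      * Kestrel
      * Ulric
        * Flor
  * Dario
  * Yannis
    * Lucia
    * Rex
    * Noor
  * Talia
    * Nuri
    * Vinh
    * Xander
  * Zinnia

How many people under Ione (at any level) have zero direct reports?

The people in Ione's organization with no one reporting to them are Flor, Kestrel. That is 2.

2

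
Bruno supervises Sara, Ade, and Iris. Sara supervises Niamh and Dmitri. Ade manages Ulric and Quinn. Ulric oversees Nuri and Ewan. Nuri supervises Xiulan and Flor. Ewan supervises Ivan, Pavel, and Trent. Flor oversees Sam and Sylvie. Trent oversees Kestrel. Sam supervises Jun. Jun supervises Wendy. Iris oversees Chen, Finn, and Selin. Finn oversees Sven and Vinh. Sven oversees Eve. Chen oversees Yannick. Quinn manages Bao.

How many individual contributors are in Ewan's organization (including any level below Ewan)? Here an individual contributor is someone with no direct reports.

The people in Ewan's organization with no one reporting to them are Pavel, Kestrel, Ivan. That is 3.

3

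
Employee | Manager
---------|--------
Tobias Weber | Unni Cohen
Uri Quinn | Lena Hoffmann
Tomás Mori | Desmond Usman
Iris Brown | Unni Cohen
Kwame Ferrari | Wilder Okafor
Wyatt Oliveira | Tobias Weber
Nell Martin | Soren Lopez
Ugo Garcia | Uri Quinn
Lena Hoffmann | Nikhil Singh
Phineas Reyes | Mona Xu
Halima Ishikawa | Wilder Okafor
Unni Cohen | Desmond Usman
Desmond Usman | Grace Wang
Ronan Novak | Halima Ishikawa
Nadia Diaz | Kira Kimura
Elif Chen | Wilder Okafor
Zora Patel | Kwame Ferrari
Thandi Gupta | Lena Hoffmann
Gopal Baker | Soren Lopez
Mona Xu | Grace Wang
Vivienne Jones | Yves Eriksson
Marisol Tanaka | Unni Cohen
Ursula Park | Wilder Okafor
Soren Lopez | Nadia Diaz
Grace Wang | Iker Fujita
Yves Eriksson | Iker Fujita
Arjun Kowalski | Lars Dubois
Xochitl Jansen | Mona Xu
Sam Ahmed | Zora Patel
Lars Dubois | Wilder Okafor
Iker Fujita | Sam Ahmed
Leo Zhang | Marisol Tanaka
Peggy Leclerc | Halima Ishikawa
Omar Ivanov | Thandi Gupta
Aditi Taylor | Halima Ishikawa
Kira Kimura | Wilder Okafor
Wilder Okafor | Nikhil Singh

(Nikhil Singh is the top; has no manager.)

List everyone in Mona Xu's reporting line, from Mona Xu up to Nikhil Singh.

Mona Xu reports to Grace Wang. Grace Wang reports to Iker Fujita. Iker Fujita reports to Sam Ahmed. Sam Ahmed reports to Zora Patel. Zora Patel reports to Kwame Ferrari. Kwame Ferrari reports to Wilder Okafor. Wilder Okafor reports to Nikhil Singh. Nikhil Singh is at the top.

Mona Xu -> Grace Wang -> Iker Fujita -> Sam Ahmed -> Zora Patel -> Kwame Ferrari -> Wilder Okafor -> Nikhil Singh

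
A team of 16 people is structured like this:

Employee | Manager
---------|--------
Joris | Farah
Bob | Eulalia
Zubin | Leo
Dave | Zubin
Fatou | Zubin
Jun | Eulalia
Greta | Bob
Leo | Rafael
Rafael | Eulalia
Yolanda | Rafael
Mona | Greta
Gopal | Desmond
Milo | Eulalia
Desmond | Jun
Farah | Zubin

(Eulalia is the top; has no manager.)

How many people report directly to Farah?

1

Farah directly manages Joris. That is 1 direct report.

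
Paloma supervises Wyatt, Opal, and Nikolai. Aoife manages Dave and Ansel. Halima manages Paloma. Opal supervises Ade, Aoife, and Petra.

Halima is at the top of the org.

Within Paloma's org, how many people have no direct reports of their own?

The people in Paloma's organization with no one reporting to them are Wyatt, Petra, Ansel, Dave, Ade, Nikolai. That is 6.

6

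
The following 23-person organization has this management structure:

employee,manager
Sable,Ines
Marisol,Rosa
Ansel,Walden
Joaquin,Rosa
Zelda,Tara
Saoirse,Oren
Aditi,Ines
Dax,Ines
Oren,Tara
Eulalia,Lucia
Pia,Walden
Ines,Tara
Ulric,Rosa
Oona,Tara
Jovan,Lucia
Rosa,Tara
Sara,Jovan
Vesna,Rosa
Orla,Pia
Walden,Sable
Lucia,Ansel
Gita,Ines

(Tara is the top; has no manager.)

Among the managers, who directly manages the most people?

Direct-report counts: Tara has 5; Rosa has 4; Oren has 1; Ines has 4; Sable has 1; Walden has 2; Pia has 1; Ansel has 1; Lucia has 2; Jovan has 1. The largest is 5, held by Tara.

Tara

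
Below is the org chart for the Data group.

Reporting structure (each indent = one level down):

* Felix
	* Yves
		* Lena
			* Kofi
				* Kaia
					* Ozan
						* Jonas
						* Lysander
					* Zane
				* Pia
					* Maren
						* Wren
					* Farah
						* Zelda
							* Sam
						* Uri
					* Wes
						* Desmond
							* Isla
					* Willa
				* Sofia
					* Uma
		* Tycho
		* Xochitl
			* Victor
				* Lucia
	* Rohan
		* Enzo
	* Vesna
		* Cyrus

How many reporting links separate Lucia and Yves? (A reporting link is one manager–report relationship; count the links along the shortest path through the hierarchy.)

3

Lucia is in Yves's organization: the chain from Lucia up to Yves is Lucia → Victor → Xochitl → Yves, which is 3 links.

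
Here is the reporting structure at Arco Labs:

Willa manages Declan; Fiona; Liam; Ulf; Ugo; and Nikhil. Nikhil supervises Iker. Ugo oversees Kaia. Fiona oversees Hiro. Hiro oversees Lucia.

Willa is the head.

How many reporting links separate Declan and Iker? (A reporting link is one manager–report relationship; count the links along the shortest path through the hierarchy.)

Declan is 1 level below Willa, and Iker is 2 levels below Willa (their lowest common manager). The shortest path runs up from Declan to Willa and back down to Iker: 1 + 2 = 3 links.

3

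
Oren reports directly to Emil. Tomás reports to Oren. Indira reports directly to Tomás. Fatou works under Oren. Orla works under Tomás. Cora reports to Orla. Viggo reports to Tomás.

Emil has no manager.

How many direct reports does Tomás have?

3

Tomás directly manages Indira, Orla, Viggo. That is 3 direct reports.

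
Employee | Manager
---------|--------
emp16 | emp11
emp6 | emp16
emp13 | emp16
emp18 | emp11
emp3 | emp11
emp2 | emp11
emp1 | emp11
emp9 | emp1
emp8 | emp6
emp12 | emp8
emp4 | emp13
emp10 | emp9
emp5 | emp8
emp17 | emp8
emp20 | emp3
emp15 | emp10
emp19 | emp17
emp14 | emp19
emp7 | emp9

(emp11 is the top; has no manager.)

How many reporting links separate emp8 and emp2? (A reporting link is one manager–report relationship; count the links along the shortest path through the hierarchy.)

4

emp8 is 3 levels below emp11, and emp2 is 1 level below emp11 (their lowest common manager). The shortest path runs up from emp8 to emp11 and back down to emp2: 3 + 1 = 4 links.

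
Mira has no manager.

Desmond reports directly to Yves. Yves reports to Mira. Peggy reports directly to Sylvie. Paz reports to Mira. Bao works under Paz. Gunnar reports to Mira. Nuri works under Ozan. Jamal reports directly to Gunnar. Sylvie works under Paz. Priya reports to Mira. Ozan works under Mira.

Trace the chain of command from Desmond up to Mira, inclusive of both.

Desmond -> Yves -> Mira

Desmond reports to Yves. Yves reports to Mira. Mira is at the top.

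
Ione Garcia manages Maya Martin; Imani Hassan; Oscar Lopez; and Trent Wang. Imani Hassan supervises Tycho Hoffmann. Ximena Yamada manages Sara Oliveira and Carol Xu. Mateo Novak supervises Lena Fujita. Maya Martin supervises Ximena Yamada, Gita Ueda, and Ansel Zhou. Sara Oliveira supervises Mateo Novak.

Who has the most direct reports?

Ione Garcia

Direct-report counts: Ione Garcia has 4; Imani Hassan has 1; Maya Martin has 3; Ximena Yamada has 2; Sara Oliveira has 1; Mateo Novak has 1. The largest is 4, held by Ione Garcia.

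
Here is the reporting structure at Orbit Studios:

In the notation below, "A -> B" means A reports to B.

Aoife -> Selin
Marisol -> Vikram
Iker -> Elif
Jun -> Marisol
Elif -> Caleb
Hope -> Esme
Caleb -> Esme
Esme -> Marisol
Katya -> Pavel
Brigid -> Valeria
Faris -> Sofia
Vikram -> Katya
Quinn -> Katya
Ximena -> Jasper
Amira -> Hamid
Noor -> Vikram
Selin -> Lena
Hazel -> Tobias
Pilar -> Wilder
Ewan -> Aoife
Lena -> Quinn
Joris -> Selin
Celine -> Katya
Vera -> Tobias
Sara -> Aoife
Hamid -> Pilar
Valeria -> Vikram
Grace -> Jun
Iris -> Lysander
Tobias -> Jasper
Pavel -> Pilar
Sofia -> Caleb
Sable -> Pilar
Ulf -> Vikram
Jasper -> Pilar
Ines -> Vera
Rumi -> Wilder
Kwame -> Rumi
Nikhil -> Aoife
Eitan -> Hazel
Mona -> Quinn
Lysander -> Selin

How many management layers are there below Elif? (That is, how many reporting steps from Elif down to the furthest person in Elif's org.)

1

The longest chain under Elif runs Elif → Iker, which is 1 level below Elif.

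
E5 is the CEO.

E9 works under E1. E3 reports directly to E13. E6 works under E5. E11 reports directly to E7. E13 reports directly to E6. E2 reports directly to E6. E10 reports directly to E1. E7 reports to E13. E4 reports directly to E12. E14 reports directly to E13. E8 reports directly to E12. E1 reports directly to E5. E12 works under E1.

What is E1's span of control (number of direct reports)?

E1 directly manages E12, E10, E9. That is 3 direct reports.

3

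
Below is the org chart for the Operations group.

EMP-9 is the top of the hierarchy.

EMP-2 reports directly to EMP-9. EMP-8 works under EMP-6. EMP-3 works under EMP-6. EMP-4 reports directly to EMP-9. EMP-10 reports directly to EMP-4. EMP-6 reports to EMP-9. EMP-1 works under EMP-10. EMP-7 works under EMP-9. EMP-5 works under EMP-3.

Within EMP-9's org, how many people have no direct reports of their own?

5

The people in EMP-9's organization with no one reporting to them are EMP-7, EMP-2, EMP-5, EMP-8, EMP-1. That is 5.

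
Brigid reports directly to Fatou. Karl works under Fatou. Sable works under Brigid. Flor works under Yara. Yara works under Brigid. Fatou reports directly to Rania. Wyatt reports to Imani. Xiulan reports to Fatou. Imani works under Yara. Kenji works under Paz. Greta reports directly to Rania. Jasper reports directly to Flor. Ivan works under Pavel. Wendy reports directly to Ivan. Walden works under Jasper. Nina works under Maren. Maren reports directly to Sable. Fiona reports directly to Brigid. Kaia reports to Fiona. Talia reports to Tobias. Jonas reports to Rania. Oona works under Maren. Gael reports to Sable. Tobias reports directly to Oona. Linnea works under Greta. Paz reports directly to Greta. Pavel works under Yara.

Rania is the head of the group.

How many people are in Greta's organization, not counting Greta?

Greta directly manages Paz, Linnea. Under Paz: Kenji (1). Linnea has no reports. So Greta's organization is 2 direct reports plus everyone under them: 2 + 1 = 3.

3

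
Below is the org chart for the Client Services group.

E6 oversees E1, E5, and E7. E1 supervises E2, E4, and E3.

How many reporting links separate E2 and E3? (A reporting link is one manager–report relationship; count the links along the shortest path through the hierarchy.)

E2 is 1 level below E1, and E3 is 1 level below E1 (their lowest common manager). The shortest path runs up from E2 to E1 and back down to E3: 1 + 1 = 2 links.

2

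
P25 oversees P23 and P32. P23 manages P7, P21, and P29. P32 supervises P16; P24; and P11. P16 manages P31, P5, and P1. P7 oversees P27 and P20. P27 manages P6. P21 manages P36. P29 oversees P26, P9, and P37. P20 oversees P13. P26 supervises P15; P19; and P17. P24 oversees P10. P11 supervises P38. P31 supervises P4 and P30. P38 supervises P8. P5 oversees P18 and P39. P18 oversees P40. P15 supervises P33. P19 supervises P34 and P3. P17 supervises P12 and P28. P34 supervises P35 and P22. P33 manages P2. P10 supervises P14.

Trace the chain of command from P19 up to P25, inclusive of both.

P19 -> P26 -> P29 -> P23 -> P25

P19 reports to P26. P26 reports to P29. P29 reports to P23. P23 reports to P25. P25 is at the top.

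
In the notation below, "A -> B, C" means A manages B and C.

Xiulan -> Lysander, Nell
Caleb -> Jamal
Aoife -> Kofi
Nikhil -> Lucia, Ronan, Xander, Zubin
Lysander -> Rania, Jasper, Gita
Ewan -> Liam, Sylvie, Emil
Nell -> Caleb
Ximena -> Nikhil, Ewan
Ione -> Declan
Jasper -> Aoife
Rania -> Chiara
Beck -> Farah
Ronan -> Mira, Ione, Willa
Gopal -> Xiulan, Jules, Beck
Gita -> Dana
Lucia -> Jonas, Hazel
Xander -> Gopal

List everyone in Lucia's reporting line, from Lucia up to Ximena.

Lucia -> Nikhil -> Ximena

Lucia reports to Nikhil. Nikhil reports to Ximena. Ximena is at the top.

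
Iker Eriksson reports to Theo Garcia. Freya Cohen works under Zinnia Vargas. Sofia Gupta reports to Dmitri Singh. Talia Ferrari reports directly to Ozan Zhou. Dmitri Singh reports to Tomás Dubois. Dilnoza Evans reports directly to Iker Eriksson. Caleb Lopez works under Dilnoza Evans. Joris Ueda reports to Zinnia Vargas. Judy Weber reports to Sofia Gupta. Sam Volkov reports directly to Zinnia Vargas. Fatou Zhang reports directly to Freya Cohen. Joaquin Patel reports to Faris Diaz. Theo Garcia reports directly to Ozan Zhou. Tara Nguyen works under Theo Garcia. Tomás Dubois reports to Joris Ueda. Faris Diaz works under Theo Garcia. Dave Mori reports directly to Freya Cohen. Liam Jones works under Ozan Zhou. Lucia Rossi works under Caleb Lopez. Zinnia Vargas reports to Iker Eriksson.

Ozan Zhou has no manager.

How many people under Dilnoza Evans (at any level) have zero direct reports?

The only person in Dilnoza Evans's organization with no one reporting to them is Lucia Rossi. That is 1.

1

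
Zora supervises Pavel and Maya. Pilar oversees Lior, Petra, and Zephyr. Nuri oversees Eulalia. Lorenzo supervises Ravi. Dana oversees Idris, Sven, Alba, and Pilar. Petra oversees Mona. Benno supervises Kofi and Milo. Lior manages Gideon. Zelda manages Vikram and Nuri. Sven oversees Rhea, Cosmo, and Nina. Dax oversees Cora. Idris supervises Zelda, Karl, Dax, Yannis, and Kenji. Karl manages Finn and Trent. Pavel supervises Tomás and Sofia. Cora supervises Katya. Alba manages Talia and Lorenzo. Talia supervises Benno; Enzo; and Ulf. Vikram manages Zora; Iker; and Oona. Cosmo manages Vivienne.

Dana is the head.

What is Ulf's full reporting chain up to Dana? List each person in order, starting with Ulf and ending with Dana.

Ulf -> Talia -> Alba -> Dana

Ulf reports to Talia. Talia reports to Alba. Alba reports to Dana. Dana is at the top.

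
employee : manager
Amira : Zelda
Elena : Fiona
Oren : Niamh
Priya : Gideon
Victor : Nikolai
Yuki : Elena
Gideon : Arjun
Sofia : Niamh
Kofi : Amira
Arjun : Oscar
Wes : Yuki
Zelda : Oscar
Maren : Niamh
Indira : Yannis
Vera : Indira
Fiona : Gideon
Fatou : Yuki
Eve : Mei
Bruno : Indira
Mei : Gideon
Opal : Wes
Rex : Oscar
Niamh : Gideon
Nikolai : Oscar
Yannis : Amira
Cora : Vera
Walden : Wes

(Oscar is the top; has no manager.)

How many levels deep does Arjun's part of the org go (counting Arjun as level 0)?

The longest chain under Arjun runs Arjun → Gideon → Fiona → Elena → Yuki → Wes → Walden, which is 6 levels below Arjun.

6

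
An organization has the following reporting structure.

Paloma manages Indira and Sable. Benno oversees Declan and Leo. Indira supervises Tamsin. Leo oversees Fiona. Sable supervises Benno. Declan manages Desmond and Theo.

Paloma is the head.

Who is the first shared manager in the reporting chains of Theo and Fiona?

Theo's chain of managers is Declan, Benno, Sable, Paloma. Fiona's chain of managers is Leo, Benno, Sable, Paloma. The first manager that appears in both chains is Benno.

Benno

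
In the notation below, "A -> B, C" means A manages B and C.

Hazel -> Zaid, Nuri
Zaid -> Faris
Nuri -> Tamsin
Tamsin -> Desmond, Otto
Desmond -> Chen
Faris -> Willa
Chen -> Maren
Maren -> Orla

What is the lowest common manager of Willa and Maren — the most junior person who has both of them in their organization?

Willa's chain of managers is Faris, Zaid, Hazel. Maren's chain of managers is Chen, Desmond, Tamsin, Nuri, Hazel. The first manager that appears in both chains is Hazel.

Hazel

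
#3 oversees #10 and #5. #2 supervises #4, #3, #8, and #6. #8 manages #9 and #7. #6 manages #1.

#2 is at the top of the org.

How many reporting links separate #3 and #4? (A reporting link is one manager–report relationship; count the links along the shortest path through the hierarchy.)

#3 is 1 level below #2, and #4 is 1 level below #2 (their lowest common manager). The shortest path runs up from #3 to #2 and back down to #4: 1 + 1 = 2 links.

2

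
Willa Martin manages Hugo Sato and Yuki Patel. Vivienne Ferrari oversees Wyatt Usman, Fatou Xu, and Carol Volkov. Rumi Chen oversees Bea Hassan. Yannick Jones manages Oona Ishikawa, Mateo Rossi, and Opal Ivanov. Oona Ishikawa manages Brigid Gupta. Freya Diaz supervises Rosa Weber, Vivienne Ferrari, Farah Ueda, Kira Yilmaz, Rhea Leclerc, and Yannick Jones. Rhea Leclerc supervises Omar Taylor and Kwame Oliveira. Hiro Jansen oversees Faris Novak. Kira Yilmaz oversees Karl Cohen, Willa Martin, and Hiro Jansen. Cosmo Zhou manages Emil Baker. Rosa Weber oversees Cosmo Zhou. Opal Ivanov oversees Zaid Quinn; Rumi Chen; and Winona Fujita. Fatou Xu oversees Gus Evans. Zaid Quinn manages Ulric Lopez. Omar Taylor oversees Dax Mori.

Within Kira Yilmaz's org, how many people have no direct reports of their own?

The people in Kira Yilmaz's organization with no one reporting to them are Faris Novak, Hugo Sato, Yuki Patel, Karl Cohen. That is 4.

4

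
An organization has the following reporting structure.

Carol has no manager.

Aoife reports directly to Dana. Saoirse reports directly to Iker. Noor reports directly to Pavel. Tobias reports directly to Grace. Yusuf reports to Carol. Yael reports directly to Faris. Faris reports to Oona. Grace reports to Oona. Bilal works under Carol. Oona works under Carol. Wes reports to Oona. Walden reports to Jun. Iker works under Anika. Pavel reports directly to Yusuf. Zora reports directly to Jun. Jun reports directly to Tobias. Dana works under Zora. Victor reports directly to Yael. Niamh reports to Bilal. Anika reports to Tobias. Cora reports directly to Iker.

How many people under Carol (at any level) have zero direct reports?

The people in Carol's organization with no one reporting to them are Noor, Niamh, Victor, Wes, Aoife, Walden, Saoirse, Cora. That is 8.

8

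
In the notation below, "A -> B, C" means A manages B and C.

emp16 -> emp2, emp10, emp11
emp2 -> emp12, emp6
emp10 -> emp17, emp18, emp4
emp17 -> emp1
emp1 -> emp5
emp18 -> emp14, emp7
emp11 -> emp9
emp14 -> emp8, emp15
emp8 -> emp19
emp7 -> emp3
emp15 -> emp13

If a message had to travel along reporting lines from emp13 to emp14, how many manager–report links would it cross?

emp13 is in emp14's organization: the chain from emp13 up to emp14 is emp13 → emp15 → emp14, which is 2 links.

2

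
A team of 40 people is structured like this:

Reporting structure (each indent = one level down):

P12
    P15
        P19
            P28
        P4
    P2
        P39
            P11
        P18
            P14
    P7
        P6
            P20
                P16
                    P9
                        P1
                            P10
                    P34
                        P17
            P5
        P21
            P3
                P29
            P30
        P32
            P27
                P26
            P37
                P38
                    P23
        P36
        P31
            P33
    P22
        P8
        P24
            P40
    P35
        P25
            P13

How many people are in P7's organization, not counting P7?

22

P7 directly manages P6, P21, P32, P36, P31. Under P6: P5, P20, P16, P34, P17, P9, P1, P10 (8). Under P21: P30, P3, P29 (3). Under P32: P37, P38, P23, P27, P26 (5). P36 has no reports. Under P31: P33 (1). So P7's organization is 5 direct reports plus everyone under them: 9 + 4 + 6 + 1 + 2 = 22.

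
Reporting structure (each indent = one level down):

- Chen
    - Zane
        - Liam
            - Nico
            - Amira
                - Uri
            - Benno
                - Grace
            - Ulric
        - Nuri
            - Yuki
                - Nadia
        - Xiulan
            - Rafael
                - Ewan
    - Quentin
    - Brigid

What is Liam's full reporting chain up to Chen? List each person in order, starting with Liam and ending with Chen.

Liam -> Zane -> Chen

Liam reports to Zane. Zane reports to Chen. Chen is at the top.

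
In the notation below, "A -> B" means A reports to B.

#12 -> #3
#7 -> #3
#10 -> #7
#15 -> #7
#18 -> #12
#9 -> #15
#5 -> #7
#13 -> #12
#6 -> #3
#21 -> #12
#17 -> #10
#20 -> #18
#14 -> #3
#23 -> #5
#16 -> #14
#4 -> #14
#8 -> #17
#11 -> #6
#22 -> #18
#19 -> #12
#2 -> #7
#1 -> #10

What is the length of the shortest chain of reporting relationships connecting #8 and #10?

#8 is in #10's organization: the chain from #8 up to #10 is #8 → #17 → #10, which is 2 links.

2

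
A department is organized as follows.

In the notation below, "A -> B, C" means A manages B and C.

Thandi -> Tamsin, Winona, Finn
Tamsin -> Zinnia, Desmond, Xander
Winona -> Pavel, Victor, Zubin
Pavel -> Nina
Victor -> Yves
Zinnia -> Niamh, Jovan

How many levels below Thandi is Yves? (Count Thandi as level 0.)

3

Chain from Yves up to Thandi: Yves → Victor → Winona → Thandi. That is 3 steps up, so Yves is 3 levels below Thandi.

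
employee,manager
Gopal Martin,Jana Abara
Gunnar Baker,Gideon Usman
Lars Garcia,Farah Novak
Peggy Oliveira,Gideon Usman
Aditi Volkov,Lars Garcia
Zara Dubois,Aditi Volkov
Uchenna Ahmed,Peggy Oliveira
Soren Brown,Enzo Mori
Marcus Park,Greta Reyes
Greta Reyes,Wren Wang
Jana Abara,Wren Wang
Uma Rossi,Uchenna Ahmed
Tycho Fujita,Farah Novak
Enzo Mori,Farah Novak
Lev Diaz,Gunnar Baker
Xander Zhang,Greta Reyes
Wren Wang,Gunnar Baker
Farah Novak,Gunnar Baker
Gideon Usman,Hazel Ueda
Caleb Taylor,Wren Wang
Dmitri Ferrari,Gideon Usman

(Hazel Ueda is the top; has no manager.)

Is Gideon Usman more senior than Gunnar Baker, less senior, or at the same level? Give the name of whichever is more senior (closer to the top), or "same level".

Gideon Usman is 1 level below Hazel Ueda; Gunnar Baker is 2. Gideon Usman is higher.

Gideon Usman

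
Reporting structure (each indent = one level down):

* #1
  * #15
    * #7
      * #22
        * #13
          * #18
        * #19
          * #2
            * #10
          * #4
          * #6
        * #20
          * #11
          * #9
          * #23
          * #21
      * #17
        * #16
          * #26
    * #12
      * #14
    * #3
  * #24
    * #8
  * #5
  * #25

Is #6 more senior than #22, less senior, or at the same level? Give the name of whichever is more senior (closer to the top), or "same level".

#6 is 5 levels below #1; #22 is 3. #22 is higher.

#22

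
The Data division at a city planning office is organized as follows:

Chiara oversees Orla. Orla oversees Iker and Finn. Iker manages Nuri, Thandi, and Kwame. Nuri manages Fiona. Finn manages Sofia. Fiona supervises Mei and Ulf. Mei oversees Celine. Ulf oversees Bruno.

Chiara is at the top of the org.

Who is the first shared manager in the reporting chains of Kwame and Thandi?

Iker

Kwame's chain of managers is Iker, Orla, Chiara. Thandi's chain of managers is Iker, Orla, Chiara. The first manager that appears in both chains is Iker.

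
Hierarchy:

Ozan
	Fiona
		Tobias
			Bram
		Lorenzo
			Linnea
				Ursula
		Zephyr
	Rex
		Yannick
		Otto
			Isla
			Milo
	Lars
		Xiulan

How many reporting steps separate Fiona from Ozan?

1

Chain from Fiona up to Ozan: Fiona → Ozan. That is 1 step up, so Fiona is 1 level below Ozan.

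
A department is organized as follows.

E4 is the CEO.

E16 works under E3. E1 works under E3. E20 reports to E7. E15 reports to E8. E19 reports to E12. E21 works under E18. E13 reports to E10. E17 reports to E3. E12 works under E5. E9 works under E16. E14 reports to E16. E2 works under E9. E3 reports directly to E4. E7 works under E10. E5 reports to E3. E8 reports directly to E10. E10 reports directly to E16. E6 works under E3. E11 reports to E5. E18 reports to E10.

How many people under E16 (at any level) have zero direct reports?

The people in E16's organization with no one reporting to them are E2, E14, E21, E20, E15, E13. That is 6.

6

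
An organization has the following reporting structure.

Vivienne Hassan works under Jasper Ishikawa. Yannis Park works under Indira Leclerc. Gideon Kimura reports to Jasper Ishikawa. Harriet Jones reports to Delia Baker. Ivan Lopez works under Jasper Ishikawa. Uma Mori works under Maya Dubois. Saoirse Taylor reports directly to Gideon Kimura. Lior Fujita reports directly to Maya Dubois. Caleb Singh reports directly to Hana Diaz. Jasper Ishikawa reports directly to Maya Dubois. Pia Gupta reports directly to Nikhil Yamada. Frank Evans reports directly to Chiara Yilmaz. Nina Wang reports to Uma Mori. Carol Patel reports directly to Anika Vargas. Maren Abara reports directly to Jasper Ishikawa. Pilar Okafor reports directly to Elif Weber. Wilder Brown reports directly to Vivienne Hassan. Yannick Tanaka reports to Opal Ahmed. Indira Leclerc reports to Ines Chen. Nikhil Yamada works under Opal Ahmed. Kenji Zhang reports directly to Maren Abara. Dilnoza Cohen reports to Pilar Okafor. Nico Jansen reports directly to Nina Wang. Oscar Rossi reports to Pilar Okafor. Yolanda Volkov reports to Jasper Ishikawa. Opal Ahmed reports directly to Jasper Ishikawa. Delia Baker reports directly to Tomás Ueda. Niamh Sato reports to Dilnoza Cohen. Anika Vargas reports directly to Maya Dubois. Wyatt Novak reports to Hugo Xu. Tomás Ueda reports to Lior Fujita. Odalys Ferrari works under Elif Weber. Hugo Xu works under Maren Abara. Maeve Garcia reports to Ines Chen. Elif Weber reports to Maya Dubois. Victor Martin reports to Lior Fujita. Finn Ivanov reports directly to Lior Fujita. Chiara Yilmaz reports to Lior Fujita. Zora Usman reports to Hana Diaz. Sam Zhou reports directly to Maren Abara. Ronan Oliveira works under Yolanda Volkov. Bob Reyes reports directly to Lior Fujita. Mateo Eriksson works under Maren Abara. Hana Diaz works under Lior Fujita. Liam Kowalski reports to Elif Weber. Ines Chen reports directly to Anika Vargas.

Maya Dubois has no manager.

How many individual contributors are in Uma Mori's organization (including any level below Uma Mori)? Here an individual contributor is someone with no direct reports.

The only person in Uma Mori's organization with no one reporting to them is Nico Jansen. That is 1.

1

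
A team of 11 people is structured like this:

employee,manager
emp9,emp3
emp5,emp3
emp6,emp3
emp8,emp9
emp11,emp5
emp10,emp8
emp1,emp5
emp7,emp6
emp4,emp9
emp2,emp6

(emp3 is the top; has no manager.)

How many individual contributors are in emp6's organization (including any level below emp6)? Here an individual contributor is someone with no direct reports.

2

The people in emp6's organization with no one reporting to them are emp2, emp7. That is 2.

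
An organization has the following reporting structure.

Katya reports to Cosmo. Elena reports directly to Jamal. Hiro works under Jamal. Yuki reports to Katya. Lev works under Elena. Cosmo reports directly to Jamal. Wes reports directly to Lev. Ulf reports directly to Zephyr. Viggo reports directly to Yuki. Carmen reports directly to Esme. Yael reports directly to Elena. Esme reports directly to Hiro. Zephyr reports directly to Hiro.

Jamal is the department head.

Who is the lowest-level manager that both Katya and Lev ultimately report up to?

Jamal

Katya's chain of managers is Cosmo, Jamal. Lev's chain of managers is Elena, Jamal. The first manager that appears in both chains is Jamal.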